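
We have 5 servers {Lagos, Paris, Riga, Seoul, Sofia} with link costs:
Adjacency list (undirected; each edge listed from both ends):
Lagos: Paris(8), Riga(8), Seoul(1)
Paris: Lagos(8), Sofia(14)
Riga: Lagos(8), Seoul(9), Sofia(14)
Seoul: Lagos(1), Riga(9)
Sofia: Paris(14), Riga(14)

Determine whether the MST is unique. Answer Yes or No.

Sort edges by weight, then run Kruskal:
Lagos-Seoul (1): add — endpoints in different components.
Lagos-Paris (8): add — endpoints in different components.
Lagos-Riga (8): add — endpoints in different components.
Riga-Seoul (9): skip — Riga and Seoul already connected.
Paris-Sofia (14): add — endpoints in different components.
Non-tree edge Riga-Sofia has weight 14, equal to the heaviest edge on its tree cycle — swapping gives another MST of the same weight. Not unique.

No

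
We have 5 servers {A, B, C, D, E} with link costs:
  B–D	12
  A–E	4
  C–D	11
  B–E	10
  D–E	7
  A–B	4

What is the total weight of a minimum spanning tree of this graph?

26

Prim, starting at C.
Step 1: cheapest edge leaving the tree is C–D (11); add D.
Step 2: cheapest edge leaving the tree is D–E (7); add E.
Step 3: cheapest edge leaving the tree is A–E (4); add A.
Step 4: cheapest edge leaving the tree is A–B (4); add B.
MST edges: C–D, D–E, A–E, A–B; total weight 11+7+4+4 = 26.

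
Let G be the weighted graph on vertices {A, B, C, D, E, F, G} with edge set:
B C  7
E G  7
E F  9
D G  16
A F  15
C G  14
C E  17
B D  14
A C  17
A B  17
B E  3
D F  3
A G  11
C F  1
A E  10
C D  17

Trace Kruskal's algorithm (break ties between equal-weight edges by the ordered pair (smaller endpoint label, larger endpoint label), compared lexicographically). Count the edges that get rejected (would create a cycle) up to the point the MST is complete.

1

Sort edges by weight, then run Kruskal:
C F (1): add. Components now {A} {B} {C,F} {D} {E} {G}
B E (3): add. Components now {A} {B,E} {C,F} {D} {G}
D F (3): add. Components now {A} {B,E} {C,D,F} {G}
B C (7): add. Components now {A} {B,C,D,E,F} {G}
E G (7): add. Components now {A} {B,C,D,E,F,G}
E F (9): skip — E and F already connected.
A E (10): add. Components now {A,B,C,D,E,F,G}
Edges rejected before the tree was complete: 1.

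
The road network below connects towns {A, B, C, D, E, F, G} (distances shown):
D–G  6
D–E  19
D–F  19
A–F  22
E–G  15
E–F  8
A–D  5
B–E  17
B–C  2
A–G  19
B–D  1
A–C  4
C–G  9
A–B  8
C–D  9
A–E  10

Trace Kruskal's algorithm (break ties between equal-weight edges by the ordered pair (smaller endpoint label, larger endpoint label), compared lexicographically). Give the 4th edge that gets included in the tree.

D-G

Sort edges by weight, then run Kruskal:
B–D (1): add. Components now {A} {B,D} {C} {E} {F} {G}
B–C (2): add. Components now {A} {B,C,D} {E} {F} {G}
A–C (4): add. Components now {A,B,C,D} {E} {F} {G}
A–D (5): skip — A and D already connected.
D–G (6): add. Components now {A,B,C,D,G} {E} {F}
A–B (8): skip — A and B already connected.
E–F (8): add. Components now {A,B,C,D,G} {E,F}
C–D (9): skip — C and D already connected.
C–G (9): skip — C and G already connected.
A–E (10): add. Components now {A,B,C,D,E,F,G}
The 4th edge added is D–G.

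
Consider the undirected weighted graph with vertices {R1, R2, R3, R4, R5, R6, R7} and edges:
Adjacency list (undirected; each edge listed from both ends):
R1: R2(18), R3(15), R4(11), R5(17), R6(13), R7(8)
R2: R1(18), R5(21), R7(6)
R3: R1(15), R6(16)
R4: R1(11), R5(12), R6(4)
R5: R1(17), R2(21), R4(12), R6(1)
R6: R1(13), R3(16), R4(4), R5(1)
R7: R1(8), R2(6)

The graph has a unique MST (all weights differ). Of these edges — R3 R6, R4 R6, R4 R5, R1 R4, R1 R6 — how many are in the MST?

2

Sort edges by weight, then run Kruskal:
R5 R6 (1): add — endpoints in different components.
R4 R6 (4): add — endpoints in different components.
R2 R7 (6): add — endpoints in different components.
R1 R7 (8): add — endpoints in different components.
R1 R4 (11): add — endpoints in different components.
R4 R5 (12): skip — R5 and R4 already connected.
R1 R6 (13): skip — R1 and R6 already connected.
R1 R3 (15): add — endpoints in different components.
MST edge set: {R5 R6, R4 R6, R2 R7, R1 R7, R1 R4, R1 R3}.
Of the listed edges, {R4 R6, R1 R4} are in the MST → 2.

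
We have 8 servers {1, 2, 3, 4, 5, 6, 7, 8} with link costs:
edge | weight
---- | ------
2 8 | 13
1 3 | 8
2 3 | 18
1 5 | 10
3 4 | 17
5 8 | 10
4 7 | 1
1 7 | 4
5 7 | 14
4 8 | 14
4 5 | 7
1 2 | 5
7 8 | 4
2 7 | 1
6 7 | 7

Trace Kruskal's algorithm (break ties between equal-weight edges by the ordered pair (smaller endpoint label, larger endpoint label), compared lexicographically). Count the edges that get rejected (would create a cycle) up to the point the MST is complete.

Kruskal's algorithm — process edges by increasing weight (ties by edge label):
2 7 (1): add — endpoints in different components.
4 7 (1): add — endpoints in different components.
1 7 (4): add — endpoints in different components.
7 8 (4): add — endpoints in different components.
1 2 (5): skip — 1 and 2 already connected.
4 5 (7): add — endpoints in different components.
6 7 (7): add — endpoints in different components.
1 3 (8): add — endpoints in different components.
Edges rejected before the tree was complete: 1.

1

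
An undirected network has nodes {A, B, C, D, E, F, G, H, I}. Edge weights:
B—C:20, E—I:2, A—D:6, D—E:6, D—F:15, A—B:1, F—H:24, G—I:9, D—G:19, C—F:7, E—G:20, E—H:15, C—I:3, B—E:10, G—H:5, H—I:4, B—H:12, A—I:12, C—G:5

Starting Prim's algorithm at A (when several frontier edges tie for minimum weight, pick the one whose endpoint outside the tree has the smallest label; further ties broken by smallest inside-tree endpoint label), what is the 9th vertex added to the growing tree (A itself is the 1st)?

F

Prim's algorithm from A:
Step 1: cheapest edge leaving the tree is A—B (1); add B.
Step 2: cheapest edge leaving the tree is A—D (6); add D.
Step 3: cheapest edge leaving the tree is D—E (6); add E.
Step 4: cheapest edge leaving the tree is E—I (2); add I.
Step 5: cheapest edge leaving the tree is C—I (3); add C.
Step 6: cheapest edge leaving the tree is H—I (4); add H.
Step 7: cheapest edge leaving the tree is C—G (5); add G.
Step 8: cheapest edge leaving the tree is C—F (7); add F.
Vertex order: A, B, D, E, I, C, H, G, F. The 9th vertex is F.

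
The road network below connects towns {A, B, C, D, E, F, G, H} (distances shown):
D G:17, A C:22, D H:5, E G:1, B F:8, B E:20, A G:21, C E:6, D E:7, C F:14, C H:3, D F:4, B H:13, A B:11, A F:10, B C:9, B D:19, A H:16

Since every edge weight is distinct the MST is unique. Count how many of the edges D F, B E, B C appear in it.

Kruskal's algorithm — process edges by increasing weight (ties by edge label):
E G (1): add — endpoints in different components.
C H (3): add — endpoints in different components.
D F (4): add — endpoints in different components.
D H (5): add — endpoints in different components.
C E (6): add — endpoints in different components.
D E (7): skip — D and E already connected.
B F (8): add — endpoints in different components.
B C (9): skip — B and C already connected.
A F (10): add — endpoints in different components.
MST edge set: {E G, C H, D F, D H, C E, B F, A F}.
Of the listed edges, {D F} are in the MST → 1.

1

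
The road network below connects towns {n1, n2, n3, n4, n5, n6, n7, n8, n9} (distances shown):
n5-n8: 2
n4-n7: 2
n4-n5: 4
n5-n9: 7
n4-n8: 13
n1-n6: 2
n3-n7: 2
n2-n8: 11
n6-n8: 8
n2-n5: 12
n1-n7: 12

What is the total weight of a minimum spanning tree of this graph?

38

Prim's algorithm from n5:
Step 1: frontier [n5-n8 2, n4-n5 4, n5-n9 7, n2-n5 12] → take n5-n8 (2); add n8.
Step 2: frontier [n4-n5 4, n5-n9 7, n2-n5 12, n6-n8 8, n2-n8 11, n4-n8 13] → take n4-n5 (4); add n4.
Step 3: frontier [n4-n7 2, n5-n9 7, n2-n5 12, n6-n8 8, n2-n8 11] → take n4-n7 (2); add n7.
Step 4: frontier [n5-n9 7, n2-n5 12, n3-n7 2, n1-n7 12, n6-n8 8, n2-n8 11] → take n3-n7 (2); add n3.
Step 5: frontier [n5-n9 7, n2-n5 12, n1-n7 12, n6-n8 8, n2-n8 11] → take n5-n9 (7); add n9.
Step 6: frontier [n2-n5 12, n1-n7 12, n6-n8 8, n2-n8 11] → take n6-n8 (8); add n6.
Step 7: frontier [n2-n5 12, n1-n6 2, n1-n7 12, n2-n8 11] → take n1-n6 (2); add n1.
Step 8: frontier [n2-n5 12, n2-n8 11] → take n2-n8 (11); add n2.
MST edges: n5-n8, n4-n5, n4-n7, n3-n7, n5-n9, n6-n8, n1-n6, n2-n8; total weight 2+4+2+2+7+8+2+11 = 38.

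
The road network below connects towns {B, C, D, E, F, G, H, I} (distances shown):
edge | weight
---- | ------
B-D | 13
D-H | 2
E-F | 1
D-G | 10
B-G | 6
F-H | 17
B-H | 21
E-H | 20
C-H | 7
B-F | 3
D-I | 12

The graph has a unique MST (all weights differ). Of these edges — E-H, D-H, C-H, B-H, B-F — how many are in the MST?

3

Sort edges by weight, then run Kruskal:
E-F (1): add — endpoints in different components.
D-H (2): add — endpoints in different components.
B-F (3): add — endpoints in different components.
B-G (6): add — endpoints in different components.
C-H (7): add — endpoints in different components.
D-G (10): add — endpoints in different components.
D-I (12): add — endpoints in different components.
MST edge set: {E-F, D-H, B-F, B-G, C-H, D-G, D-I}.
Of the listed edges, {D-H, C-H, B-F} are in the MST → 3.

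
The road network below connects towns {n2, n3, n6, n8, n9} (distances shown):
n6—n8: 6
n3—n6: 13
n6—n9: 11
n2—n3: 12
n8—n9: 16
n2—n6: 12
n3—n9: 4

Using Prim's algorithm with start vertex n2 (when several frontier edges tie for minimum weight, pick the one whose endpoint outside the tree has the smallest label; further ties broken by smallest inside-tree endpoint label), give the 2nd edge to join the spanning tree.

n3-n9

Prim, starting at n2.
Step 1: cheapest edge leaving the tree is n2—n3 (12); add n3.
Step 2: cheapest edge leaving the tree is n3—n9 (4); add n9.
Step 3: cheapest edge leaving the tree is n6—n9 (11); add n6.
Step 4: cheapest edge leaving the tree is n6—n8 (6); add n8.
The 2nd edge added is n3—n9.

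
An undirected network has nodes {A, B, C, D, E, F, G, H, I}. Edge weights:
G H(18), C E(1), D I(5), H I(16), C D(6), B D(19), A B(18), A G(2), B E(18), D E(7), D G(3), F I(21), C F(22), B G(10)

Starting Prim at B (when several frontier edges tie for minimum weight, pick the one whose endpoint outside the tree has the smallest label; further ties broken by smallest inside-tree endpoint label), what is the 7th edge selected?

Prim's algorithm from B:
Step 1: cheapest edge leaving the tree is B G (10); add G.
Step 2: cheapest edge leaving the tree is A G (2); add A.
Step 3: cheapest edge leaving the tree is D G (3); add D.
Step 4: cheapest edge leaving the tree is D I (5); add I.
Step 5: cheapest edge leaving the tree is C D (6); add C.
Step 6: cheapest edge leaving the tree is C E (1); add E.
Step 7: cheapest edge leaving the tree is H I (16); add H.
Step 8: cheapest edge leaving the tree is F I (21); add F.
The 7th edge added is H I.

H-I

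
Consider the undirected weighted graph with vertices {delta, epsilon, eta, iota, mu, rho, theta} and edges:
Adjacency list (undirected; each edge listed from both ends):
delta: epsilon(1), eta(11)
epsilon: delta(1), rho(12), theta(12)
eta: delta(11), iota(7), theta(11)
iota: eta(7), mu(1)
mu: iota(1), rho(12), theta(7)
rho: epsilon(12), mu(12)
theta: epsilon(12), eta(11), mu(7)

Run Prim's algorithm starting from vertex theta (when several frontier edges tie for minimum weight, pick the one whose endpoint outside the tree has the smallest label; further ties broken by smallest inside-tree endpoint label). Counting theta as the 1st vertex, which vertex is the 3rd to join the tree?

iota

Prim's algorithm from theta:
Step 1: cheapest edge leaving the tree is mu—theta (7); add mu.
Step 2: cheapest edge leaving the tree is iota—mu (1); add iota.
Step 3: cheapest edge leaving the tree is eta—iota (7); add eta.
Step 4: cheapest edge leaving the tree is delta—eta (11); add delta.
Step 5: cheapest edge leaving the tree is delta—epsilon (1); add epsilon.
Step 6: cheapest edge leaving the tree is epsilon—rho (12); add rho.
Vertex order: theta, mu, iota, eta, delta, epsilon, rho. The 3rd vertex is iota.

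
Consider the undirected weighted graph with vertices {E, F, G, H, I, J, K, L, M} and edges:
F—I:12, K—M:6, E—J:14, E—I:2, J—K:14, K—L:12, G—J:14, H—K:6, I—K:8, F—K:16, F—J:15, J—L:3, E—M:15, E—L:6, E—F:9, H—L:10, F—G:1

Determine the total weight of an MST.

Grow the tree from G using Prim:
Step 1: cheapest edge leaving the tree is F—G (1); add F.
Step 2: cheapest edge leaving the tree is E—F (9); add E.
Step 3: cheapest edge leaving the tree is E—I (2); add I.
Step 4: cheapest edge leaving the tree is E—L (6); add L.
Step 5: cheapest edge leaving the tree is J—L (3); add J.
Step 6: cheapest edge leaving the tree is I—K (8); add K.
Step 7: cheapest edge leaving the tree is H—K (6); add H.
Step 8: cheapest edge leaving the tree is K—M (6); add M.
MST edges: F—G, E—F, E—I, E—L, J—L, I—K, H—K, K—M; total weight 1+9+2+6+3+8+6+6 = 41.

41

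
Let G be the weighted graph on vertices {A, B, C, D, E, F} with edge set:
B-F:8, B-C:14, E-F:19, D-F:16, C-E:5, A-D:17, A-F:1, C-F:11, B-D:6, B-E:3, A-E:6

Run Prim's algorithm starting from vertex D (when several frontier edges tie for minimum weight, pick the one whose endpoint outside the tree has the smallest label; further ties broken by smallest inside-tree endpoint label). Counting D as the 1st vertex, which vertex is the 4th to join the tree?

Grow the tree from D using Prim:
Step 1: frontier [B-D 6, D-F 16, A-D 17] → take B-D (6); add B.
Step 2: frontier [B-E 3, B-F 8, B-C 14, D-F 16, A-D 17] → take B-E (3); add E.
Step 3: frontier [B-F 8, B-C 14, D-F 16, A-D 17, C-E 5, A-E 6, E-F 19] → take C-E (5); add C.
Step 4: frontier [B-F 8, C-F 11, D-F 16, A-D 17, A-E 6, E-F 19] → take A-E (6); add A.
Step 5: frontier [A-F 1, B-F 8, C-F 11, D-F 16, E-F 19] → take A-F (1); add F.
Vertex order: D, B, E, C, A, F. The 4th vertex is C.

C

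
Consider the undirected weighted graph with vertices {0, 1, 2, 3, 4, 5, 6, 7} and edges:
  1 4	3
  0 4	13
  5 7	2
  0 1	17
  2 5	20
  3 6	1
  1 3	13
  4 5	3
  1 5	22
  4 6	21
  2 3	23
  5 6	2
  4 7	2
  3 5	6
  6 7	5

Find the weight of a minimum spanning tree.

Prim, starting at 3.
Step 1: cheapest edge leaving the tree is 3 6 (1); add 6.
Step 2: cheapest edge leaving the tree is 5 6 (2); add 5.
Step 3: cheapest edge leaving the tree is 5 7 (2); add 7.
Step 4: cheapest edge leaving the tree is 4 7 (2); add 4.
Step 5: cheapest edge leaving the tree is 1 4 (3); add 1.
Step 6: cheapest edge leaving the tree is 0 4 (13); add 0.
Step 7: cheapest edge leaving the tree is 2 5 (20); add 2.
MST edges: 3 6, 5 6, 5 7, 4 7, 1 4, 0 4, 2 5; total weight 1+2+2+2+3+13+20 = 43.

43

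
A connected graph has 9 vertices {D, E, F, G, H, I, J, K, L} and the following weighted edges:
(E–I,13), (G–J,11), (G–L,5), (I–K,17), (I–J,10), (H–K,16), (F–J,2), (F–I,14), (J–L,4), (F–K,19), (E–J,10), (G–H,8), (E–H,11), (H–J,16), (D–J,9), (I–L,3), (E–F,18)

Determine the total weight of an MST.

Sort edges by weight, then run Kruskal:
F–J (2): add — endpoints in different components.
I–L (3): add — endpoints in different components.
J–L (4): add — endpoints in different components.
G–L (5): add — endpoints in different components.
G–H (8): add — endpoints in different components.
D–J (9): add — endpoints in different components.
E–J (10): add — endpoints in different components.
I–J (10): skip — I and J already connected.
E–H (11): skip — E and H already connected.
G–J (11): skip — G and J already connected.
E–I (13): skip — E and I already connected.
F–I (14): skip — F and I already connected.
H–J (16): skip — H and J already connected.
H–K (16): add — endpoints in different components.
MST edges: F–J, I–L, J–L, G–L, G–H, D–J, E–J, H–K; total weight 2+3+4+5+8+9+10+16 = 57.

57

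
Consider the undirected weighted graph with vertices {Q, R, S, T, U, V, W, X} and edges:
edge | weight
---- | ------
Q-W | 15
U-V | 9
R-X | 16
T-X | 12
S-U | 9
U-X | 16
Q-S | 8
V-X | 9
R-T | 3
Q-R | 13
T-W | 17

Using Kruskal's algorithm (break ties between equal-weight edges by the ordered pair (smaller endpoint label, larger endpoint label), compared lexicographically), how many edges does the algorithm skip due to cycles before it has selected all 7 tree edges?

1

Sort edges by weight, then run Kruskal:
R-T (3): add — endpoints in different components.
Q-S (8): add — endpoints in different components.
S-U (9): add — endpoints in different components.
U-V (9): add — endpoints in different components.
V-X (9): add — endpoints in different components.
T-X (12): add — endpoints in different components.
Q-R (13): skip — Q and R already connected.
Q-W (15): add — endpoints in different components.
Edges rejected before the tree was complete: 1.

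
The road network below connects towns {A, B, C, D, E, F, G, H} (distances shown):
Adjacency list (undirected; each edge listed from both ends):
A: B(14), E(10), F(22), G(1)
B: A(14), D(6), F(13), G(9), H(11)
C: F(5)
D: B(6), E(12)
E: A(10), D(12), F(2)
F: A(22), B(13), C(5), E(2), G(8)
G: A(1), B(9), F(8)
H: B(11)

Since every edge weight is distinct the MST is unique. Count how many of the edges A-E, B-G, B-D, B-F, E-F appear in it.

Sort edges by weight, then run Kruskal:
A-G (1): add — endpoints in different components.
E-F (2): add — endpoints in different components.
C-F (5): add — endpoints in different components.
B-D (6): add — endpoints in different components.
F-G (8): add — endpoints in different components.
B-G (9): add — endpoints in different components.
A-E (10): skip — A and E already connected.
B-H (11): add — endpoints in different components.
MST edge set: {A-G, E-F, C-F, B-D, F-G, B-G, B-H}.
Of the listed edges, {B-G, B-D, E-F} are in the MST → 3.

3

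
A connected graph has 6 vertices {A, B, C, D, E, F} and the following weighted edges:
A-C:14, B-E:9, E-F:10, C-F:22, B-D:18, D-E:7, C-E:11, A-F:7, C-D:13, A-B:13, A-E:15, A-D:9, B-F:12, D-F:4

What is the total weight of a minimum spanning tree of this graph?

Kruskal's algorithm — process edges by increasing weight (ties by edge label):
D-F (4): add — endpoints in different components.
A-F (7): add — endpoints in different components.
D-E (7): add — endpoints in different components.
A-D (9): skip — A and D already connected.
B-E (9): add — endpoints in different components.
E-F (10): skip — E and F already connected.
C-E (11): add — endpoints in different components.
MST edges: D-F, A-F, D-E, B-E, C-E; total weight 4+7+7+9+11 = 38.

38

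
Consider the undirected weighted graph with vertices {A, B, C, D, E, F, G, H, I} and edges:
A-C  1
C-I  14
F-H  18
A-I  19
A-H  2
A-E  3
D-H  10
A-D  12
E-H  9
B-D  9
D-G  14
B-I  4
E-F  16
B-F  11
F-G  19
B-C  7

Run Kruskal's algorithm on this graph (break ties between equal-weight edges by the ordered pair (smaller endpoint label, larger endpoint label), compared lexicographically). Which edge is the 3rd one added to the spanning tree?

Kruskal's algorithm — process edges by increasing weight (ties by edge label):
A-C (1): add — endpoints in different components.
A-H (2): add — endpoints in different components.
A-E (3): add — endpoints in different components.
B-I (4): add — endpoints in different components.
B-C (7): add — endpoints in different components.
B-D (9): add — endpoints in different components.
E-H (9): skip — E and H already connected.
D-H (10): skip — D and H already connected.
B-F (11): add — endpoints in different components.
A-D (12): skip — A and D already connected.
C-I (14): skip — C and I already connected.
D-G (14): add — endpoints in different components.
The 3rd edge added is A-E.

A-E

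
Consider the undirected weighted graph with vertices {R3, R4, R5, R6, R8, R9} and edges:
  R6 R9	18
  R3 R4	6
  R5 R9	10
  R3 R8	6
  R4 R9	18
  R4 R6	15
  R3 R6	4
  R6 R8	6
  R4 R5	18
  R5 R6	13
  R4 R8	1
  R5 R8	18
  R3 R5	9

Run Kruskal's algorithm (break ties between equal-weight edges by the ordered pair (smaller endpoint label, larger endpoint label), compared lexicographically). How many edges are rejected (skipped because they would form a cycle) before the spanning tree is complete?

2

Kruskal's algorithm — process edges by increasing weight (ties by edge label):
R4 R8 (1): add. Components now {R6} {R4,R8} {R5} {R3} {R9}
R3 R6 (4): add. Components now {R3,R6} {R4,R8} {R5} {R9}
R3 R4 (6): add. Components now {R3,R4,R6,R8} {R5} {R9}
R3 R8 (6): skip — R3 and R8 already connected.
R6 R8 (6): skip — R6 and R8 already connected.
R3 R5 (9): add. Components now {R3,R4,R5,R6,R8} {R9}
R5 R9 (10): add. Components now {R3,R4,R5,R6,R8,R9}
Edges rejected before the tree was complete: 2.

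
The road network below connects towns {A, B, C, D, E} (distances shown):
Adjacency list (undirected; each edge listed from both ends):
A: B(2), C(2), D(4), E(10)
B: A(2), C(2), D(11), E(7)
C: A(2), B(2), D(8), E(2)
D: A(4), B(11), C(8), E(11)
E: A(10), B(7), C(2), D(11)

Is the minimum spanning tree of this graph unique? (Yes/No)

Kruskal's algorithm — process edges by increasing weight (ties by edge label):
A–B (2): add. Components now {A,B} {C} {D} {E}
A–C (2): add. Components now {A,B,C} {D} {E}
B–C (2): skip — B and C already connected.
C–E (2): add. Components now {A,B,C,E} {D}
A–D (4): add. Components now {A,B,C,D,E}
Non-tree edge B–C has weight 2, equal to the heaviest edge on its tree cycle — swapping gives another MST of the same weight. Not unique.

No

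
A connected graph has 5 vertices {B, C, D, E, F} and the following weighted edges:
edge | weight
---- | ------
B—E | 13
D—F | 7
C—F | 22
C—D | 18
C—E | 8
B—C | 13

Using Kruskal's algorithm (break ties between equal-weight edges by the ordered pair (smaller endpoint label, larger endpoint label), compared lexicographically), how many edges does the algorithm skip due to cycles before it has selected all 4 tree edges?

Kruskal's algorithm — process edges by increasing weight (ties by edge label):
D—F (7): add. Components now {B} {C} {D,F} {E}
C—E (8): add. Components now {B} {C,E} {D,F}
B—C (13): add. Components now {B,C,E} {D,F}
B—E (13): skip — B and E already connected.
C—D (18): add. Components now {B,C,D,E,F}
Edges rejected before the tree was complete: 1.

1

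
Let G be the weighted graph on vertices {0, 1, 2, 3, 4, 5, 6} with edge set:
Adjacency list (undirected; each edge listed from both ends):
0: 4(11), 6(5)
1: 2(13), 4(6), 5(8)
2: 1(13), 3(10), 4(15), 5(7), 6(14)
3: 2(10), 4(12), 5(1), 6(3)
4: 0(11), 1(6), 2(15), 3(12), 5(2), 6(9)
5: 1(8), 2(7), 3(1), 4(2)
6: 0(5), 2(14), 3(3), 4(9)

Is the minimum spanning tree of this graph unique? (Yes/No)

Sort edges by weight, then run Kruskal:
3–5 (1): add — endpoints in different components.
4–5 (2): add — endpoints in different components.
3–6 (3): add — endpoints in different components.
0–6 (5): add — endpoints in different components.
1–4 (6): add — endpoints in different components.
2–5 (7): add — endpoints in different components.
Every non-tree edge has weight strictly greater than the heaviest edge on the tree path between its endpoints, so the MST is unique.

Yes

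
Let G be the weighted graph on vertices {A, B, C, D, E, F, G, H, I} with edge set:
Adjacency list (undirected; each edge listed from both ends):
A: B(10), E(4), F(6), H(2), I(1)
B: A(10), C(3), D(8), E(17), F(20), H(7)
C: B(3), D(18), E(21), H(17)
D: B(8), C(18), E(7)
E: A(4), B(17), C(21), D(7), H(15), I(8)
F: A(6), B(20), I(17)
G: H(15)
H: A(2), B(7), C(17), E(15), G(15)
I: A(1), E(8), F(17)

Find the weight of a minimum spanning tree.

45

Prim, starting at G.
Step 1: cheapest edge leaving the tree is G H (15); add H.
Step 2: cheapest edge leaving the tree is A H (2); add A.
Step 3: cheapest edge leaving the tree is A I (1); add I.
Step 4: cheapest edge leaving the tree is A E (4); add E.
Step 5: cheapest edge leaving the tree is A F (6); add F.
Step 6: cheapest edge leaving the tree is B H (7); add B.
Step 7: cheapest edge leaving the tree is B C (3); add C.
Step 8: cheapest edge leaving the tree is D E (7); add D.
MST edges: G H, A H, A I, A E, A F, B H, B C, D E; total weight 15+2+1+4+6+7+3+7 = 45.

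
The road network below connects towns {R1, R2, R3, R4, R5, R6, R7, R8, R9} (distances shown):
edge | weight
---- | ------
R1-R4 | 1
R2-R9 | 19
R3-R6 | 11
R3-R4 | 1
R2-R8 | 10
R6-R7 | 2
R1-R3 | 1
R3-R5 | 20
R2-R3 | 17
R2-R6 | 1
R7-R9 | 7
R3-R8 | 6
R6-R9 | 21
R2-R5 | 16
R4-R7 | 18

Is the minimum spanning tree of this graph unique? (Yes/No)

Kruskal's algorithm — process edges by increasing weight (ties by edge label):
R1-R3 (1): add — endpoints in different components.
R1-R4 (1): add — endpoints in different components.
R2-R6 (1): add — endpoints in different components.
R3-R4 (1): skip — R4 and R3 already connected.
R6-R7 (2): add — endpoints in different components.
R3-R8 (6): add — endpoints in different components.
R7-R9 (7): add — endpoints in different components.
R2-R8 (10): add — endpoints in different components.
R3-R6 (11): skip — R6 and R3 already connected.
R2-R5 (16): add — endpoints in different components.
Non-tree edge R3-R4 has weight 1, equal to the heaviest edge on its tree cycle — swapping gives another MST of the same weight. Not unique.

No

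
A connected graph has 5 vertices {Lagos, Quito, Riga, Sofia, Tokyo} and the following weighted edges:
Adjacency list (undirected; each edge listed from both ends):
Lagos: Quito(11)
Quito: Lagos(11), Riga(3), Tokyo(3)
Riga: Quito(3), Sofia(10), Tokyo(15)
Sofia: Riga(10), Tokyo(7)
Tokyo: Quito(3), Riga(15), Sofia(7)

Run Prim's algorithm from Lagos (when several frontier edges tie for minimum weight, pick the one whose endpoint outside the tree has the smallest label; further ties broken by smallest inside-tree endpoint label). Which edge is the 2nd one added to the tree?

Prim, starting at Lagos.
Step 1: frontier [Lagos Quito 11] → take Lagos Quito (11); add Quito.
Step 2: frontier [Quito Riga 3, Quito Tokyo 3] → take Quito Riga (3); add Riga.
Step 3: frontier [Quito Tokyo 3, Riga Sofia 10, Riga Tokyo 15] → take Quito Tokyo (3); add Tokyo.
Step 4: frontier [Riga Sofia 10, Sofia Tokyo 7] → take Sofia Tokyo (7); add Sofia.
The 2nd edge added is Quito Riga.

Quito-Riga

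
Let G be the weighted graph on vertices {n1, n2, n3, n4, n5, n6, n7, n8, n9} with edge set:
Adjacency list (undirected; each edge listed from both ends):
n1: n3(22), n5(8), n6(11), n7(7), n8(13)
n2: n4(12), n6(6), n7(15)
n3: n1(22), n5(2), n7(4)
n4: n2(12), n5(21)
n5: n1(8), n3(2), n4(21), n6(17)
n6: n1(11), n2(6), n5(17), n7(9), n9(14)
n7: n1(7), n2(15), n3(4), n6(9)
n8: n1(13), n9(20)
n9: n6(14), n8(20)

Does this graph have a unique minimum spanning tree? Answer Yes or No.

Kruskal's algorithm — process edges by increasing weight (ties by edge label):
n3 n5 (2): add — endpoints in different components.
n3 n7 (4): add — endpoints in different components.
n2 n6 (6): add — endpoints in different components.
n1 n7 (7): add — endpoints in different components.
n1 n5 (8): skip — n1 and n5 already connected.
n6 n7 (9): add — endpoints in different components.
n1 n6 (11): skip — n1 and n6 already connected.
n2 n4 (12): add — endpoints in different components.
n1 n8 (13): add — endpoints in different components.
n6 n9 (14): add — endpoints in different components.
Every non-tree edge has weight strictly greater than the heaviest edge on the tree path between its endpoints, so the MST is unique.

Yes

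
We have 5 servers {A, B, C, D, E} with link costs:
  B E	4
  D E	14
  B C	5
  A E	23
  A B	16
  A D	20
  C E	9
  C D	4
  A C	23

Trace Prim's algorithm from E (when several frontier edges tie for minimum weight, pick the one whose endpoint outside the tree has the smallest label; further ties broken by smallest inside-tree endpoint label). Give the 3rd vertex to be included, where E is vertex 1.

C

Prim, starting at E.
Step 1: frontier [B E 4, C E 9, D E 14, A E 23] → take B E (4); add B.
Step 2: frontier [B C 5, A B 16, C E 9, D E 14, A E 23] → take B C (5); add C.
Step 3: frontier [A B 16, C D 4, A C 23, D E 14, A E 23] → take C D (4); add D.
Step 4: frontier [A B 16, A C 23, A D 20, A E 23] → take A B (16); add A.
Vertex order: E, B, C, D, A. The 3rd vertex is C.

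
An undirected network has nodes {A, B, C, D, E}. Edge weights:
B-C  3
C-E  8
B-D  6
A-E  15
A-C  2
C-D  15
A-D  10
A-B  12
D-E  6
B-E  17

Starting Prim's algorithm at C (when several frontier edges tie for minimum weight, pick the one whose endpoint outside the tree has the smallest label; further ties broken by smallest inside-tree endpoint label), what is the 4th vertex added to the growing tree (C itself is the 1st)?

Grow the tree from C using Prim:
Step 1: frontier [A-C 2, B-C 3, C-E 8, C-D 15] → take A-C (2); add A.
Step 2: frontier [A-D 10, A-B 12, A-E 15, B-C 3, C-E 8, C-D 15] → take B-C (3); add B.
Step 3: frontier [A-D 10, A-E 15, B-D 6, B-E 17, C-E 8, C-D 15] → take B-D (6); add D.
Step 4: frontier [A-E 15, B-E 17, C-E 8, D-E 6] → take D-E (6); add E.
Vertex order: C, A, B, D, E. The 4th vertex is D.

D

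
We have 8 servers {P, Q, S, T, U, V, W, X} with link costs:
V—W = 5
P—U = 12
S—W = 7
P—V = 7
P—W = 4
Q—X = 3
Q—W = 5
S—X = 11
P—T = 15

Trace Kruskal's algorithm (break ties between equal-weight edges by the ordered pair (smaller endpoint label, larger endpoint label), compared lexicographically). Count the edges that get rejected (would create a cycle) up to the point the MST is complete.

Kruskal's algorithm — process edges by increasing weight (ties by edge label):
Q—X (3): add — endpoints in different components.
P—W (4): add — endpoints in different components.
Q—W (5): add — endpoints in different components.
V—W (5): add — endpoints in different components.
P—V (7): skip — P and V already connected.
S—W (7): add — endpoints in different components.
S—X (11): skip — S and X already connected.
P—U (12): add — endpoints in different components.
P—T (15): add — endpoints in different components.
Edges rejected before the tree was complete: 2.

2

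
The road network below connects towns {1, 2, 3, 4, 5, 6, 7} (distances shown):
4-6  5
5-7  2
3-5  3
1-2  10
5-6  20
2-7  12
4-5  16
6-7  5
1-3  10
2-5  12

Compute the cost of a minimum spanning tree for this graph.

Grow the tree from 1 using Prim:
Step 1: frontier [1-2 10, 1-3 10] → take 1-2 (10); add 2.
Step 2: frontier [1-3 10, 2-5 12, 2-7 12] → take 1-3 (10); add 3.
Step 3: frontier [2-5 12, 2-7 12, 3-5 3] → take 3-5 (3); add 5.
Step 4: frontier [2-7 12, 5-7 2, 4-5 16, 5-6 20] → take 5-7 (2); add 7.
Step 5: frontier [4-5 16, 5-6 20, 6-7 5] → take 6-7 (5); add 6.
Step 6: frontier [4-5 16, 4-6 5] → take 4-6 (5); add 4.
MST edges: 1-2, 1-3, 3-5, 5-7, 6-7, 4-6; total weight 10+10+3+2+5+5 = 35.

35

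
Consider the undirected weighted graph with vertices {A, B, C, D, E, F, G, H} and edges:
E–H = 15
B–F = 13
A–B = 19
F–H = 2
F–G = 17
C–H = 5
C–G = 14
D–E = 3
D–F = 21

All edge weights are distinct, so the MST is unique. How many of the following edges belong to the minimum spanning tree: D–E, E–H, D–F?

Kruskal's algorithm — process edges by increasing weight (ties by edge label):
F–H (2): add — endpoints in different components.
D–E (3): add — endpoints in different components.
C–H (5): add — endpoints in different components.
B–F (13): add — endpoints in different components.
C–G (14): add — endpoints in different components.
E–H (15): add — endpoints in different components.
F–G (17): skip — F and G already connected.
A–B (19): add — endpoints in different components.
MST edge set: {F–H, D–E, C–H, B–F, C–G, E–H, A–B}.
Of the listed edges, {D–E, E–H} are in the MST → 2.

2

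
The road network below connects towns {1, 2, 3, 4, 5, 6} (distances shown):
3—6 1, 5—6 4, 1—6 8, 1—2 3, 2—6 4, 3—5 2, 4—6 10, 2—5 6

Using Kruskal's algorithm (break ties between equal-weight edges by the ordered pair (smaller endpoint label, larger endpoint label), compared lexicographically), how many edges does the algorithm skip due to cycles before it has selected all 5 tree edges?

Sort edges by weight, then run Kruskal:
3—6 (1): add. Components now {1} {2} {3,6} {4} {5}
3—5 (2): add. Components now {1} {2} {3,5,6} {4}
1—2 (3): add. Components now {1,2} {3,5,6} {4}
2—6 (4): add. Components now {1,2,3,5,6} {4}
5—6 (4): skip — 5 and 6 already connected.
2—5 (6): skip — 2 and 5 already connected.
1—6 (8): skip — 1 and 6 already connected.
4—6 (10): add. Components now {1,2,3,4,5,6}
Edges rejected before the tree was complete: 3.

3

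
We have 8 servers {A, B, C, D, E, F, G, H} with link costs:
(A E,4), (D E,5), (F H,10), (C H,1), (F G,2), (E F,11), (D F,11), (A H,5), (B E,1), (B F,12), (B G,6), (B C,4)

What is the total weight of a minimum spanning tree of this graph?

23

Prim's algorithm from C:
Step 1: frontier [C H 1, B C 4] → take C H (1); add H.
Step 2: frontier [B C 4, A H 5, F H 10] → take B C (4); add B.
Step 3: frontier [B E 1, B G 6, B F 12, A H 5, F H 10] → take B E (1); add E.
Step 4: frontier [B G 6, B F 12, A E 4, D E 5, E F 11, A H 5, F H 10] → take A E (4); add A.
Step 5: frontier [B G 6, B F 12, D E 5, E F 11, F H 10] → take D E (5); add D.
Step 6: frontier [B G 6, B F 12, D F 11, E F 11, F H 10] → take B G (6); add G.
Step 7: frontier [B F 12, D F 11, E F 11, F G 2, F H 10] → take F G (2); add F.
MST edges: C H, B C, B E, A E, D E, B G, F G; total weight 1+4+1+4+5+6+2 = 23.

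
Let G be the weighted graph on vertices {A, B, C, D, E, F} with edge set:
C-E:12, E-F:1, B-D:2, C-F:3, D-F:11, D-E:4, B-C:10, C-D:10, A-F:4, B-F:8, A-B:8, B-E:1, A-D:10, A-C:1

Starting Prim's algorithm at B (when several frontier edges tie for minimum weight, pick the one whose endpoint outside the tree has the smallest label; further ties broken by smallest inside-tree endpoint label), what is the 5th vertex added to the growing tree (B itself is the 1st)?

C

Grow the tree from B using Prim:
Step 1: frontier [B-E 1, B-D 2, A-B 8, B-F 8, B-C 10] → take B-E (1); add E.
Step 2: frontier [B-D 2, A-B 8, B-F 8, B-C 10, E-F 1, D-E 4, C-E 12] → take E-F (1); add F.
Step 3: frontier [B-D 2, A-B 8, B-C 10, D-E 4, C-E 12, C-F 3, A-F 4, D-F 11] → take B-D (2); add D.
Step 4: frontier [A-B 8, B-C 10, A-D 10, C-D 10, C-E 12, C-F 3, A-F 4] → take C-F (3); add C.
Step 5: frontier [A-B 8, A-C 1, A-D 10, A-F 4] → take A-C (1); add A.
Vertex order: B, E, F, D, C, A. The 5th vertex is C.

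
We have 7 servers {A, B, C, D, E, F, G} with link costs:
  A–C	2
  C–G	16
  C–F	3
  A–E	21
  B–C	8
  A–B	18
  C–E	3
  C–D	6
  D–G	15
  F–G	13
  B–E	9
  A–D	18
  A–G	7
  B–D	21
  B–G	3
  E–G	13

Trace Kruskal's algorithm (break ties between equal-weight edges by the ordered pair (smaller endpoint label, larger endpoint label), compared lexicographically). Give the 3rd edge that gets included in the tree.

Kruskal: consider edges lightest-first.
A–C (2): add — endpoints in different components.
B–G (3): add — endpoints in different components.
C–E (3): add — endpoints in different components.
C–F (3): add — endpoints in different components.
C–D (6): add — endpoints in different components.
A–G (7): add — endpoints in different components.
The 3rd edge added is C–E.

C-E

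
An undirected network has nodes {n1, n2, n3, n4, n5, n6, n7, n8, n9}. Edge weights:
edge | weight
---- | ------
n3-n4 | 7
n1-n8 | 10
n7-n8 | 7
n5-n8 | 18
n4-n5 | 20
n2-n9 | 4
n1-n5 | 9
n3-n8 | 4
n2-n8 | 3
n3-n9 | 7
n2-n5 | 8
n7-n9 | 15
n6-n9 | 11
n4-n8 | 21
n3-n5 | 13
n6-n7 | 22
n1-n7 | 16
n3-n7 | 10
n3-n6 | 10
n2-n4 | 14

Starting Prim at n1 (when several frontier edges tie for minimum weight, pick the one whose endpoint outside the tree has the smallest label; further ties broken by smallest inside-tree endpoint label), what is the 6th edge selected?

n3-n4

Prim, starting at n1.
Step 1: cheapest edge leaving the tree is n1-n5 (9); add n5.
Step 2: cheapest edge leaving the tree is n2-n5 (8); add n2.
Step 3: cheapest edge leaving the tree is n2-n8 (3); add n8.
Step 4: cheapest edge leaving the tree is n3-n8 (4); add n3.
Step 5: cheapest edge leaving the tree is n2-n9 (4); add n9.
Step 6: cheapest edge leaving the tree is n3-n4 (7); add n4.
Step 7: cheapest edge leaving the tree is n7-n8 (7); add n7.
Step 8: cheapest edge leaving the tree is n3-n6 (10); add n6.
The 6th edge added is n3-n4.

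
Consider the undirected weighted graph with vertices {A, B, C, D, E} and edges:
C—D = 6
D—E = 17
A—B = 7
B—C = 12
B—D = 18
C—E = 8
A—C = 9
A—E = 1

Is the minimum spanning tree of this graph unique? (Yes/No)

Sort edges by weight, then run Kruskal:
A—E (1): add. Components now {A,E} {B} {C} {D}
C—D (6): add. Components now {A,E} {B} {C,D}
A—B (7): add. Components now {A,B,E} {C,D}
C—E (8): add. Components now {A,B,C,D,E}
Every non-tree edge has weight strictly greater than the heaviest edge on the tree path between its endpoints, so the MST is unique.

Yes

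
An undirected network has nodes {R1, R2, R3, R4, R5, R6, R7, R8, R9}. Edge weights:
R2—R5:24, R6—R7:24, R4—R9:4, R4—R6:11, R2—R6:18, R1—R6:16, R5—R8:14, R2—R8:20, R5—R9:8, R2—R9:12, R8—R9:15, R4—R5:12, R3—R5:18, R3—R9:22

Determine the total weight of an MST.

107

Kruskal's algorithm — process edges by increasing weight (ties by edge label):
R4—R9 (4): add — endpoints in different components.
R5—R9 (8): add — endpoints in different components.
R4—R6 (11): add — endpoints in different components.
R2—R9 (12): add — endpoints in different components.
R4—R5 (12): skip — R5 and R4 already connected.
R5—R8 (14): add — endpoints in different components.
R8—R9 (15): skip — R9 and R8 already connected.
R1—R6 (16): add — endpoints in different components.
R2—R6 (18): skip — R2 and R6 already connected.
R3—R5 (18): add — endpoints in different components.
R2—R8 (20): skip — R8 and R2 already connected.
R3—R9 (22): skip — R3 and R9 already connected.
R2—R5 (24): skip — R5 and R2 already connected.
R6—R7 (24): add — endpoints in different components.
MST edges: R4—R9, R5—R9, R4—R6, R2—R9, R5—R8, R1—R6, R3—R5, R6—R7; total weight 4+8+11+12+14+16+18+24 = 107.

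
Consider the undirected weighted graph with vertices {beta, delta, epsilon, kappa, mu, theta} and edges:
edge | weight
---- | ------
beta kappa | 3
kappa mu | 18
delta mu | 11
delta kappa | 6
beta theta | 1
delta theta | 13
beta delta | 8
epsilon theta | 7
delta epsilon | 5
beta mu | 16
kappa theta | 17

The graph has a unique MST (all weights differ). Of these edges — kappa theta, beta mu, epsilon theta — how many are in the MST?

Sort edges by weight, then run Kruskal:
beta theta (1): add. Components now {beta,theta} {delta} {mu} {kappa} {epsilon}
beta kappa (3): add. Components now {beta,kappa,theta} {delta} {mu} {epsilon}
delta epsilon (5): add. Components now {beta,kappa,theta} {delta,epsilon} {mu}
delta kappa (6): add. Components now {beta,delta,epsilon,kappa,theta} {mu}
epsilon theta (7): skip — theta and epsilon already connected.
beta delta (8): skip — delta and beta already connected.
delta mu (11): add. Components now {beta,delta,epsilon,kappa,mu,theta}
MST edge set: {beta theta, beta kappa, delta epsilon, delta kappa, delta mu}.
Of the listed edges, {} are in the MST → 0.

0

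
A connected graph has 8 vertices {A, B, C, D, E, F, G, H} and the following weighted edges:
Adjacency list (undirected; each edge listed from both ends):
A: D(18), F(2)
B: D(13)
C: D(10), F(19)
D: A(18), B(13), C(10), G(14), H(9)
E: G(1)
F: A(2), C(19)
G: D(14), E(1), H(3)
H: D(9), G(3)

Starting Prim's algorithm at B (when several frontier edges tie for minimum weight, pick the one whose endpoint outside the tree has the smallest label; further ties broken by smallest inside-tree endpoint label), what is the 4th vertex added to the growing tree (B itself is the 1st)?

Grow the tree from B using Prim:
Step 1: frontier [B D 13] → take B D (13); add D.
Step 2: frontier [D H 9, C D 10, D G 14, A D 18] → take D H (9); add H.
Step 3: frontier [C D 10, D G 14, A D 18, G H 3] → take G H (3); add G.
Step 4: frontier [C D 10, A D 18, E G 1] → take E G (1); add E.
Step 5: frontier [C D 10, A D 18] → take C D (10); add C.
Step 6: frontier [C F 19, A D 18] → take A D (18); add A.
Step 7: frontier [A F 2, C F 19] → take A F (2); add F.
Vertex order: B, D, H, G, E, C, A, F. The 4th vertex is G.

G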